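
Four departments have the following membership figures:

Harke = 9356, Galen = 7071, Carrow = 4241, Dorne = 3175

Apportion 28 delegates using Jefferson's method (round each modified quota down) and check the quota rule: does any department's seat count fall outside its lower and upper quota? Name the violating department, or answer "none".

Standard quotas: Harke 10.987, Galen 8.304, Carrow 4.980, Dorne 3.729.
Jefferson allocation: Harke 11, Galen 8, Carrow 5, Dorne 4.
Every allocation lies between the lower and upper quota.

none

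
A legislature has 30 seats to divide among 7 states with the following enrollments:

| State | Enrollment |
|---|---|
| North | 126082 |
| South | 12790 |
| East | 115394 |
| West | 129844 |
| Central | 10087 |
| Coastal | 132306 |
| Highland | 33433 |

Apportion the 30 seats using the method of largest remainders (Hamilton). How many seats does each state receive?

North 7, South 1, East 6, West 7, Central 0, Coastal 7, Highland 2

Standard divisor: 559936 ÷ 30 ≈ 18664.533.
Standard quotas: North 6.7552, South 0.6853, East 6.1825, West 6.9567, Central 0.5404, Coastal 7.0886, Highland 1.7913.
Lower quotas: North 6, South 0, East 6, West 6, Central 0, Coastal 7, Highland 1 (sum 26, leaving 4 seats).
Remainders in descending order: West 0.9567, Highland 0.7913, North 0.7552, South 0.6853, Central 0.5404, East 0.1825, Coastal 0.0886.
Largest remainders: West, Highland, North, South receive the extra seats.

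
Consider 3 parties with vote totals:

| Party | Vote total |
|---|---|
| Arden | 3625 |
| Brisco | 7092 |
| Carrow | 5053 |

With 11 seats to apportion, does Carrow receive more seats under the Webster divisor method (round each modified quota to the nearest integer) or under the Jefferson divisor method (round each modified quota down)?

Webster: Arden 3, Brisco 5, Carrow 3.
Jefferson: Arden 2, Brisco 5, Carrow 4.
Carrow gets 3 under Webster and 4 under Jefferson.

Jefferson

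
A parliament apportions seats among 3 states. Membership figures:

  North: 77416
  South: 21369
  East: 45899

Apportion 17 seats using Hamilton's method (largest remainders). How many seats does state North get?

9

Standard divisor: 144684 ÷ 17 ≈ 8510.824.
Standard quotas: North 9.0962, South 2.5108, East 5.3930.
Lower quotas: North 9, South 2, East 5 (sum 16, leaving 1 seat).
Remainders in descending order: South 0.5108, East 0.3930, North 0.0962.
The surplus seat goes to South.
North receives 9.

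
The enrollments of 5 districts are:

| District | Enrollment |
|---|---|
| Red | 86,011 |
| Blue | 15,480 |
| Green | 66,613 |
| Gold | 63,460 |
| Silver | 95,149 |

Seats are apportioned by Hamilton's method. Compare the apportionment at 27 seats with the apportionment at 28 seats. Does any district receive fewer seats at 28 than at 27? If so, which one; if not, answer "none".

none

At 27 seats: Red 7, Blue 1, Green 6, Gold 5, Silver 8.
At 28 seats: Red 7, Blue 1, Green 6, Gold 6, Silver 8.
No district's allocation decreased.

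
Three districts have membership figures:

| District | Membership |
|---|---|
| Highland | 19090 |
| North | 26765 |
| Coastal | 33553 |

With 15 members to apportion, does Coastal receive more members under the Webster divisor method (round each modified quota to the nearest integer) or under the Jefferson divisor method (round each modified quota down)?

Webster: Highland 4, North 5, Coastal 6.
Jefferson: Highland 3, North 5, Coastal 7.
Coastal gets 6 under Webster and 7 under Jefferson.

Jefferson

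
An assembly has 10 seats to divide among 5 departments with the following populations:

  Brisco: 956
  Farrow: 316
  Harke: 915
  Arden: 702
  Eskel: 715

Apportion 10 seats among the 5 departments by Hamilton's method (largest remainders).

Standard divisor: 3604 ÷ 10 ≈ 360.4.
Standard quotas: Brisco 2.653, Farrow 0.877, Harke 2.539, Arden 1.948, Eskel 1.984.
Lower quotas: Brisco 2, Farrow 0, Harke 2, Arden 1, Eskel 1 (sum 6, leaving 4 seats).
Remainders in descending order: Eskel 0.984, Arden 0.948, Farrow 0.877, Brisco 0.653, Harke 0.539.
The surplus seats go to Eskel, Arden, Farrow, Brisco.

Brisco 3; Farrow 1; Harke 2; Arden 2; Eskel 2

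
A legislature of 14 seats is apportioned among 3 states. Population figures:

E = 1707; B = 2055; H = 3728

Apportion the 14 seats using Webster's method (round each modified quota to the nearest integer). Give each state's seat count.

E: 3, B: 4, H: 7

Standard divisor 7490/14 ≈ 535; standard quotas: E 3.191, B 3.841, H 6.968.
Rounding to the nearest integer gives E 3, B 4, H 7 — total 14, matching the house size, so no adjustment is needed.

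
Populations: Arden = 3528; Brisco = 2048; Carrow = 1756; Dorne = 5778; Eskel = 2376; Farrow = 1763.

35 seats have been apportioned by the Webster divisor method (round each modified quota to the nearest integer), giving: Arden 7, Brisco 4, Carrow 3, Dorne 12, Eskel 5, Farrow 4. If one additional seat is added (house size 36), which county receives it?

Priority for the next seat is population ÷ (current seats + 0.5).
Priorities: Arden 470.400, Brisco 455.111, Carrow 501.714, Dorne 462.240, Eskel 432.000, Farrow 391.778.
Highest priority: Carrow.

Carrow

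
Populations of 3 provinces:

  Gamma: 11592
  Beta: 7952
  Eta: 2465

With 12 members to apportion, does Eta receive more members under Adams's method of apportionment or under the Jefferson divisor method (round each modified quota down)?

Adams

Adams: Gamma 6, Beta 4, Eta 2.
Jefferson: Gamma 7, Beta 4, Eta 1.
Eta gets 2 under Adams and 1 under Jefferson.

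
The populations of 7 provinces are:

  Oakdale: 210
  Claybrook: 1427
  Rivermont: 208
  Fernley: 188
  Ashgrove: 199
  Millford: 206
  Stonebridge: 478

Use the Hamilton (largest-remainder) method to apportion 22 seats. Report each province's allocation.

Oakdale: 2, Claybrook: 11, Rivermont: 2, Fernley: 1, Ashgrove: 1, Millford: 1, Stonebridge: 4

Total 2916; standard divisor 2916/22 ≈ 132.545.
Standard quotas: Oakdale 1.584, Claybrook 10.766, Rivermont 1.569, Fernley 1.418, Ashgrove 1.501, Millford 1.554, Stonebridge 3.606.
Lower quotas: Oakdale 1, Claybrook 10, Rivermont 1, Fernley 1, Ashgrove 1, Millford 1, Stonebridge 3 (sum 18, leaving 4 seats).
Remainders in descending order: Claybrook 0.766, Stonebridge 0.606, Oakdale 0.584, Rivermont 0.569, Millford 0.554, Ashgrove 0.501, Fernley 0.418.
The surplus seats go to Claybrook, Stonebridge, Oakdale, Rivermont.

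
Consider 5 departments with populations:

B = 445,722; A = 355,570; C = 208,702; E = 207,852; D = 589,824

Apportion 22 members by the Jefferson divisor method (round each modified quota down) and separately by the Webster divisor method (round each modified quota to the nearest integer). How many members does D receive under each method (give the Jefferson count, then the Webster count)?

Jefferson: B 6, A 4, C 2, E 2, D 8.
Webster: B 5, A 4, C 3, E 3, D 7.
D gets 8 under Jefferson and 7 under Webster.

8 and 7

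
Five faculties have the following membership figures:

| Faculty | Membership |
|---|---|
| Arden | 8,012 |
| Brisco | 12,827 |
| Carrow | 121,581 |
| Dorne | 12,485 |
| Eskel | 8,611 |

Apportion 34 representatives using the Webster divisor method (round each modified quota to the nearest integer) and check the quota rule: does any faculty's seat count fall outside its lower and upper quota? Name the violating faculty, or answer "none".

Carrow

Standard quotas: Arden 1.666, Brisco 2.667, Carrow 25.280, Dorne 2.596, Eskel 1.790.
Webster allocation: Arden 2, Brisco 3, Carrow 24, Dorne 3, Eskel 2.
Carrow has quota 25.280 (lower 25, upper 26) but receives 24 — outside the quota interval.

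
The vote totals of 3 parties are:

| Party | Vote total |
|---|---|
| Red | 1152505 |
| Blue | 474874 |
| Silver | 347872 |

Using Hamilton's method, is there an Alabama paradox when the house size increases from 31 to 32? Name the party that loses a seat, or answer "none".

Silver

At 31 seats: Red 18, Blue 7, Silver 6.
At 32 seats: Red 19, Blue 8, Silver 5.
Silver drops from 6 to 5.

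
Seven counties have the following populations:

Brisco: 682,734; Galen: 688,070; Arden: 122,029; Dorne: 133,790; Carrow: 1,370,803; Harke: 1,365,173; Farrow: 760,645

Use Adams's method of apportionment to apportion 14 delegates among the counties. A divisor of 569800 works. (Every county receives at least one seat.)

Brisco 2, Galen 2, Arden 1, Dorne 1, Carrow 3, Harke 3, Farrow 2

With modified divisor 569800: modified quotas Brisco 1.198, Galen 1.208, Arden 0.214, Dorne 0.235, Carrow 2.406, Harke 2.396, Farrow 1.335.
Rounding up: Brisco 2, Galen 2, Arden 1, Dorne 1, Carrow 3, Harke 3, Farrow 2 (total 14).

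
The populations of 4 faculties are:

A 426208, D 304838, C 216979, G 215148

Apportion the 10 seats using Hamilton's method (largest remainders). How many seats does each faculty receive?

A 4, D 2, C 2, G 2

Standard divisor: 1163173 ÷ 10 ≈ 116317.3.
Standard quotas: A 3.6642, D 2.6207, C 1.8654, G 1.8497.
Lower quotas: A 3, D 2, C 1, G 1 (sum 7, leaving 3 seats).
Remainders in descending order: C 0.8654, G 0.8497, A 0.6642, D 0.6207.
The surplus seats go to C, G, A.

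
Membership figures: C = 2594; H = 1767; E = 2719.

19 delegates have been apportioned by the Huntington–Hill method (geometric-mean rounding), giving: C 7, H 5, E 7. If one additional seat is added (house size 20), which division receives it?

Priority for the next seat is population ÷ (√(s·(s+1))).
Priorities: C 346.638, H 322.609, E 363.342.
Highest priority: E.

E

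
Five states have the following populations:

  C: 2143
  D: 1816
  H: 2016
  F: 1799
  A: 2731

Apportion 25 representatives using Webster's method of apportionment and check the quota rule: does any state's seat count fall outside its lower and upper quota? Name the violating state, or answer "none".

none

Standard quotas: C 5.100, D 4.322, H 4.798, F 4.281, A 6.499.
Webster allocation: C 5, D 4, H 5, F 4, A 7.
Every allocation lies between the lower and upper quota.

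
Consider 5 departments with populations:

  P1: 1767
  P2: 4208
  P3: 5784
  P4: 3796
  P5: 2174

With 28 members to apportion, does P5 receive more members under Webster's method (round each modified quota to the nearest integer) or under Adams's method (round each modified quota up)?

Webster: P1 3, P2 7, P3 9, P4 6, P5 3.
Adams: P1 3, P2 6, P3 9, P4 6, P5 4.
P5 gets 3 under Webster and 4 under Adams.

Adams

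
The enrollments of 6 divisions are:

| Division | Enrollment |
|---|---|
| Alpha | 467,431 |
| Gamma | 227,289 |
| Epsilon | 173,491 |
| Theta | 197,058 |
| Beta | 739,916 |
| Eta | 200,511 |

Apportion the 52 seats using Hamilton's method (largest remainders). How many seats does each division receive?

Standard divisor: 2005696 ÷ 52 ≈ 38571.077.
Standard quotas: Alpha 12.1187, Gamma 5.8927, Epsilon 4.4980, Theta 5.1090, Beta 19.1832, Eta 5.1985.
Lower quotas: Alpha 12, Gamma 5, Epsilon 4, Theta 5, Beta 19, Eta 5 (sum 50, leaving 2 seats).
Remainders in descending order: Gamma 0.8927, Epsilon 0.4980, Eta 0.1985, Beta 0.1832, Alpha 0.1187, Theta 0.1090.
The surplus seats go to Gamma, Epsilon.

Alpha 12, Gamma 6, Epsilon 5, Theta 5, Beta 19, Eta 5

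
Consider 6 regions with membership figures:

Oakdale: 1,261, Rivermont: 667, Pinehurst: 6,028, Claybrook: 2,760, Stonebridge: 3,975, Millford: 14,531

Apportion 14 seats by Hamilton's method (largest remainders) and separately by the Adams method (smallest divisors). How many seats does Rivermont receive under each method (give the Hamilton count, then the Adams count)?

Hamilton: Oakdale 1, Rivermont 0, Pinehurst 3, Claybrook 1, Stonebridge 2, Millford 7.
Adams: Oakdale 1, Rivermont 1, Pinehurst 3, Claybrook 1, Stonebridge 2, Millford 6.
Rivermont gets 0 under Hamilton and 1 under Adams.

0 and 1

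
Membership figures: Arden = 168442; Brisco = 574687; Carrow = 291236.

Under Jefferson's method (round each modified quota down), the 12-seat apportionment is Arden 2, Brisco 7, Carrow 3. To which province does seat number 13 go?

Carrow

Priority for the next seat is population ÷ (current seats + 1).
Priorities: Arden 56147.333, Brisco 71835.875, Carrow 72809.000.
Highest priority: Carrow.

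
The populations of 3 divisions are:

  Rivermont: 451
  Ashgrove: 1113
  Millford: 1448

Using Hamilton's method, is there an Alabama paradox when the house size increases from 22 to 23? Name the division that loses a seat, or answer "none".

none

At 22 seats: Rivermont 3, Ashgrove 8, Millford 11.
At 23 seats: Rivermont 3, Ashgrove 9, Millford 11.
No division's allocation decreased.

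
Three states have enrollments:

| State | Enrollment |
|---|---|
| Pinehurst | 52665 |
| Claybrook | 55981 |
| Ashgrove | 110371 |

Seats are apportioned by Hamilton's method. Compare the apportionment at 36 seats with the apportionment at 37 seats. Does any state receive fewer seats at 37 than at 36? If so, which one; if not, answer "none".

At 36 seats: Pinehurst 9, Claybrook 9, Ashgrove 18.
At 37 seats: Pinehurst 9, Claybrook 9, Ashgrove 19.
No state's allocation decreased.

none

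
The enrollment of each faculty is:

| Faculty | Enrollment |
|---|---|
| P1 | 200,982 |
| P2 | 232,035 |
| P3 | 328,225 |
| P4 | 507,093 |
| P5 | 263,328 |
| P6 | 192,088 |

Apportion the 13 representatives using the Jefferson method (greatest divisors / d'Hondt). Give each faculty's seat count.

P1 1, P2 2, P3 3, P4 4, P5 2, P6 1

Standard divisor 1723751/13 ≈ 132596.231; standard quotas: P1 1.516, P2 1.750, P3 2.475, P4 3.824, P5 1.986, P6 1.449.
Rounding down gives 1, 1, 2, 3, 1, 1 = 9 seats, so the divisor must be adjusted.
With modified divisor 105400: modified quotas P1 1.907, P2 2.201, P3 3.114, P4 4.811, P5 2.498, P6 1.822.
Rounding down: P1 1, P2 2, P3 3, P4 4, P5 2, P6 1 (total 13).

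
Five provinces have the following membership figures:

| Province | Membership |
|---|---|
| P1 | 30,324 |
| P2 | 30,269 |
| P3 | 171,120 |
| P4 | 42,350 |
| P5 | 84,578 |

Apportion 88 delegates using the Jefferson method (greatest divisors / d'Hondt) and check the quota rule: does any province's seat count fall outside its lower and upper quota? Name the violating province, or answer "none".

Standard quotas: P1 7.441, P2 7.427, P3 41.988, P4 10.391, P5 20.753.
Jefferson allocation: P1 7, P2 7, P3 43, P4 10, P5 21.
P3 has quota 41.988 (lower 41, upper 42) but receives 43 — outside the quota interval.

P3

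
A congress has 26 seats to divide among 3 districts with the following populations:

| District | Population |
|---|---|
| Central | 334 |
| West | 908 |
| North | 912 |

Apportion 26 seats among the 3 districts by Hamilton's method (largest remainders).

Central 4, West 11, North 11

Total 2154; standard divisor 2154/26 ≈ 82.846.
Standard quotas: Central 4.032, West 10.960, North 11.008.
Lower quotas: Central 4, West 10, North 11 (sum 25, leaving 1 seat).
Remainders in descending order: West 0.960, Central 0.032, North 0.008.
The surplus seat goes to West.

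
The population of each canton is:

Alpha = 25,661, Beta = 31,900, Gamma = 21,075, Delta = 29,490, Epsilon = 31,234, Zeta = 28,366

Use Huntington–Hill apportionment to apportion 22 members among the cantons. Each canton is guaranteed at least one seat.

With divisor 7798: modified quotas Alpha 3.291, Beta 4.091, Gamma 2.703, Delta 3.782, Epsilon 4.005, Zeta 3.638.
Geometric-mean thresholds: Alpha √(3·4)=3.464, Beta √(4·5)=4.472, Gamma √(2·3)=2.449, Delta √(3·4)=3.464, Epsilon √(4·5)=4.472, Zeta √(3·4)=3.464.
Each quota rounded against its threshold gives Alpha 3, Beta 4, Gamma 3, Delta 4, Epsilon 4, Zeta 4 (total 22).

Alpha 3, Beta 4, Gamma 3, Delta 4, Epsilon 4, Zeta 4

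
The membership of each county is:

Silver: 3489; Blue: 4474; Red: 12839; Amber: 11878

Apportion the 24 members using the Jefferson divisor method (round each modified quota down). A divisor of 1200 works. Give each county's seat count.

With modified divisor 1200: modified quotas Silver 2.908, Blue 3.728, Red 10.699, Amber 9.898.
Rounding down: Silver 2, Blue 3, Red 10, Amber 9 (total 24).

Silver 2, Blue 3, Red 10, Amber 9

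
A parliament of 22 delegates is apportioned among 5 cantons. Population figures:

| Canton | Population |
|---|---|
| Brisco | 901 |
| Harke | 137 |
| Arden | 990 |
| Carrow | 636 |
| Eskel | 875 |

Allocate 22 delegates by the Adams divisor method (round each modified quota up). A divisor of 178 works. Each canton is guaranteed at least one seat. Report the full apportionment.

With modified divisor 178: modified quotas Brisco 5.062, Harke 0.770, Arden 5.562, Carrow 3.573, Eskel 4.916.
Rounding up: Brisco 6, Harke 1, Arden 6, Carrow 4, Eskel 5 (total 22).

Brisco 6, Harke 1, Arden 6, Carrow 4, Eskel 5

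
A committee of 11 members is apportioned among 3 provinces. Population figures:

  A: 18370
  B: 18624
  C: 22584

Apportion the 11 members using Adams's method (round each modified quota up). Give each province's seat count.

A 3, B 4, C 4

Standard divisor 59578/11 ≈ 5416.182; standard quotas: A 3.392, B 3.439, C 4.170.
Rounding up gives 4, 4, 5 = 13 seats, so the divisor must be adjusted.
With modified divisor 6166: modified quotas A 2.979, B 3.020, C 3.663.
Rounding up: A 3, B 4, C 4 (total 11).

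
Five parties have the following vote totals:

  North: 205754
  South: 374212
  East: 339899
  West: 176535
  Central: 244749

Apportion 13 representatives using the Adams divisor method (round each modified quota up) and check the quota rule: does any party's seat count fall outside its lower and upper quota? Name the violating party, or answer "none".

Standard quotas: North 1.994, South 3.627, East 3.295, West 1.711, Central 2.372.
Adams allocation: North 2, South 4, East 3, West 2, Central 2.
Every allocation lies between the lower and upper quota.

none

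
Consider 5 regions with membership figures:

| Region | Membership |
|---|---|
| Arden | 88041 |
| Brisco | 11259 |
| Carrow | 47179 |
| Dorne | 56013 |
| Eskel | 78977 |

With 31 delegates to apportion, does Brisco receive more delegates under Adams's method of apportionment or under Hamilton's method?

Adams: Arden 9, Brisco 2, Carrow 5, Dorne 6, Eskel 9.
Hamilton: Arden 10, Brisco 1, Carrow 5, Dorne 6, Eskel 9.
Brisco gets 2 under Adams and 1 under Hamilton.

Adams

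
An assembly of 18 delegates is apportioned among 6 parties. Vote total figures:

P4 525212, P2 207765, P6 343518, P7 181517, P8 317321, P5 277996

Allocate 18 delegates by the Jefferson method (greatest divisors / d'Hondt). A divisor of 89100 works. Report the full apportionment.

With modified divisor 89100: modified quotas P4 5.895, P2 2.332, P6 3.855, P7 2.037, P8 3.561, P5 3.120.
Rounding down: P4 5, P2 2, P6 3, P7 2, P8 3, P5 3 (total 18).

P4 5, P2 2, P6 3, P7 2, P8 3, P5 3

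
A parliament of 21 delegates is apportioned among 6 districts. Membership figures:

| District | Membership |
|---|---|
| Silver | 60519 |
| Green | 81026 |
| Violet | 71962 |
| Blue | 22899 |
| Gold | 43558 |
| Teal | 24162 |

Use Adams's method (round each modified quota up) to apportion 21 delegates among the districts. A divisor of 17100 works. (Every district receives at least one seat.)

With modified divisor 17100: modified quotas Silver 3.539, Green 4.738, Violet 4.208, Blue 1.339, Gold 2.547, Teal 1.413.
Rounding up: Silver 4, Green 5, Violet 5, Blue 2, Gold 3, Teal 2 (total 21).

Silver=4; Green=5; Violet=5; Blue=2; Gold=3; Teal=2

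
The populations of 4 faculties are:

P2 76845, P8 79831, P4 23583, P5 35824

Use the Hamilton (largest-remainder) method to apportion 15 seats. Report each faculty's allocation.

The standard divisor is 216083/15 ≈ 14405.533.
Standard quotas: P2 5.3344, P8 5.5417, P4 1.6371, P5 2.4868.
Lower quotas: P2 5, P8 5, P4 1, P5 2 (sum 13, leaving 2 seats).
Remainders in descending order: P4 0.6371, P8 0.5417, P5 0.4868, P2 0.3344.
Largest remainders: P4, P8 receive the extra seats.

P2 5, P8 6, P4 2, P5 2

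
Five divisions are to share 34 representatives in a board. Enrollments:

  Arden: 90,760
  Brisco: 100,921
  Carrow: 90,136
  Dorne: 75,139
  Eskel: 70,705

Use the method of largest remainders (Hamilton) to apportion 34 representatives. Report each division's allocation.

Arden: 7, Brisco: 8, Carrow: 7, Dorne: 6, Eskel: 6

Total 427661; standard divisor 427661/34 ≈ 12578.265.
Standard quotas: Arden 7.2156, Brisco 8.0234, Carrow 7.1660, Dorne 5.9737, Eskel 5.6212.
Lower quotas: Arden 7, Brisco 8, Carrow 7, Dorne 5, Eskel 5 (sum 32, leaving 2 seats).
Remainders in descending order: Dorne 0.9737, Eskel 0.6212, Arden 0.2156, Carrow 0.1660, Brisco 0.0234.
The surplus seats go to Dorne, Eskel.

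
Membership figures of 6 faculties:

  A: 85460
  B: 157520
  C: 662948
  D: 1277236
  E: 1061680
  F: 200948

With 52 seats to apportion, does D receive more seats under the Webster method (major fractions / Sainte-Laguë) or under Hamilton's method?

Webster

Webster: A 1, B 2, C 10, D 20, E 16, F 3.
Hamilton: A 1, B 3, C 10, D 19, E 16, F 3.
D gets 20 under Webster and 19 under Hamilton.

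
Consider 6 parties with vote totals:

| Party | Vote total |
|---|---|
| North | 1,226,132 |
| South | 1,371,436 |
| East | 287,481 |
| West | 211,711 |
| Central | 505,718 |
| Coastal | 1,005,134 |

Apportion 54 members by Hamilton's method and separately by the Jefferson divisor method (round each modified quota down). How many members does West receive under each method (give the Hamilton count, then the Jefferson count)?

3 and 2

Hamilton: North 14, South 16, East 3, West 3, Central 6, Coastal 12.
Jefferson: North 15, South 16, East 3, West 2, Central 6, Coastal 12.
West gets 3 under Hamilton and 2 under Jefferson.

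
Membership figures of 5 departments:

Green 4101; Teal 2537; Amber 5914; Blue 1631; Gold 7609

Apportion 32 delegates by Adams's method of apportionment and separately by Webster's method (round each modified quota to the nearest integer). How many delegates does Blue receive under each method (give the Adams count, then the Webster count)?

Adams: Green 6, Teal 4, Amber 8, Blue 3, Gold 11.
Webster: Green 6, Teal 4, Amber 9, Blue 2, Gold 11.
Blue gets 3 under Adams and 2 under Webster.

3 and 2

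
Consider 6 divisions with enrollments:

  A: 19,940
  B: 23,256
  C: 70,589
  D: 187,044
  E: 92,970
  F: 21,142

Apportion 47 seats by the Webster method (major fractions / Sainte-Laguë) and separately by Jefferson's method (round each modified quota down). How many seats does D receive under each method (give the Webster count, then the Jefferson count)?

21 and 22

Webster: A 2, B 3, C 8, D 21, E 11, F 2.
Jefferson: A 2, B 2, C 8, D 22, E 11, F 2.
D gets 21 under Webster and 22 under Jefferson.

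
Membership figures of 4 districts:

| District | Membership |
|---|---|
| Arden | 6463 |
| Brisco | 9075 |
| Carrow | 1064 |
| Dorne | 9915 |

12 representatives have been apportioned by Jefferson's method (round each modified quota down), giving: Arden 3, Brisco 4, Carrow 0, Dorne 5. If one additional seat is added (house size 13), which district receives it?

Brisco

Priority for the next seat is population ÷ (current seats + 1).
Priorities: Arden 1615.750, Brisco 1815.000, Carrow 1064.000, Dorne 1652.500.
Highest priority: Brisco.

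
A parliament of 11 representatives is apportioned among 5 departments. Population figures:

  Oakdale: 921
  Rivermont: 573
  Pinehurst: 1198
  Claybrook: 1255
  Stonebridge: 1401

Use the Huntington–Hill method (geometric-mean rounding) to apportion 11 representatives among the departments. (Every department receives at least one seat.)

With divisor 501: modified quotas Oakdale 1.838, Rivermont 1.144, Pinehurst 2.391, Claybrook 2.505, Stonebridge 2.796.
Geometric-mean thresholds: Oakdale √(1·2)=1.414, Rivermont √(1·2)=1.414, Pinehurst √(2·3)=2.449, Claybrook √(2·3)=2.449, Stonebridge √(2·3)=2.449.
Each quota rounded against its threshold gives Oakdale 2, Rivermont 1, Pinehurst 2, Claybrook 3, Stonebridge 3 (total 11).

Oakdale 2; Rivermont 1; Pinehurst 2; Claybrook 3; Stonebridge 3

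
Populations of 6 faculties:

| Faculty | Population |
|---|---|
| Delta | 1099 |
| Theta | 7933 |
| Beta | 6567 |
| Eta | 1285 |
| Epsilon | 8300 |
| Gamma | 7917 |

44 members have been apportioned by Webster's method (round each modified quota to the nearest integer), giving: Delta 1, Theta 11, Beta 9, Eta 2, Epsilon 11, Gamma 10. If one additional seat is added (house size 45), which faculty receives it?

Priority for the next seat is population ÷ (current seats + 0.5).
Priorities: Delta 732.667, Theta 689.826, Beta 691.263, Eta 514.000, Epsilon 721.739, Gamma 754.000.
Highest priority: Gamma.

Gamma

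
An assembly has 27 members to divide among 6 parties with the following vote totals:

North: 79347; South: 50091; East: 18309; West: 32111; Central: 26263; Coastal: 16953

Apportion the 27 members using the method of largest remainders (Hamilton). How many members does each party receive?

The standard divisor is 223074/27 = 8262.
Standard quotas: North 9.6038, South 6.0628, East 2.2160, West 3.8866, Central 3.1788, Coastal 2.0519.
Lower quotas: North 9, South 6, East 2, West 3, Central 3, Coastal 2 (sum 25, leaving 2 seats).
Remainders in descending order: West 0.8866, North 0.6038, East 0.2160, Central 0.1788, South 0.0628, Coastal 0.0519.
Largest remainders: West, North receive the extra seats.

North=10; South=6; East=2; West=4; Central=3; Coastal=2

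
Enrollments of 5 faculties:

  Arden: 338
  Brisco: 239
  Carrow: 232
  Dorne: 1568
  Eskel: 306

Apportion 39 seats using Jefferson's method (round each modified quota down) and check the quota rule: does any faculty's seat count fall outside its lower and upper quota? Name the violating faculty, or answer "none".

Dorne

Standard quotas: Arden 4.913, Brisco 3.474, Carrow 3.372, Dorne 22.792, Eskel 4.448.
Jefferson allocation: Arden 5, Brisco 3, Carrow 3, Dorne 24, Eskel 4.
Dorne has quota 22.792 (lower 22, upper 23) but receives 24 — outside the quota interval.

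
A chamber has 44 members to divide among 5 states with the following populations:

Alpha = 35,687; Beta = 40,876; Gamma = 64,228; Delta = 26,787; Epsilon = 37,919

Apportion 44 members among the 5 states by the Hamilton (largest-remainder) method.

The standard divisor is 205497/44 ≈ 4670.386.
Standard quotas: Alpha 7.6411, Beta 8.7522, Gamma 13.7522, Delta 5.7355, Epsilon 8.1190.
Lower quotas: Alpha 7, Beta 8, Gamma 13, Delta 5, Epsilon 8 (sum 41, leaving 3 seats).
Remainders in descending order: Gamma 0.7522, Beta 0.7522, Delta 0.7355, Alpha 0.6411, Epsilon 0.1190.
The surplus seats go to Gamma, Beta, Delta.

Alpha: 7, Beta: 9, Gamma: 14, Delta: 6, Epsilon: 8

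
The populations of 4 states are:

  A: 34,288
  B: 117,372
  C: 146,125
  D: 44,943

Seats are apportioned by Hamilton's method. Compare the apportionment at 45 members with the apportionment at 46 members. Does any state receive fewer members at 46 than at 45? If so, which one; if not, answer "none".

At 45 seats: A 5, B 15, C 19, D 6.
At 46 seats: A 4, B 16, C 20, D 6.
A drops from 5 to 4.

A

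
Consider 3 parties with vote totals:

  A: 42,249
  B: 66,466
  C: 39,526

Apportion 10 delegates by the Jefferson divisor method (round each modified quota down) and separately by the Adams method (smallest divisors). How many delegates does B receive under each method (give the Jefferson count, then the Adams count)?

Jefferson: A 3, B 5, C 2.
Adams: A 3, B 4, C 3.
B gets 5 under Jefferson and 4 under Adams.

5 and 4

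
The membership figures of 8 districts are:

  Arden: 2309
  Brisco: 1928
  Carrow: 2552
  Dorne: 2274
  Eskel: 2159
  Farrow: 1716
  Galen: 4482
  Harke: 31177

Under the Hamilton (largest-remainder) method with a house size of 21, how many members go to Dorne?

1

The standard divisor is 48597/21 ≈ 2314.143.
Standard quotas: Arden 0.9978, Brisco 0.8331, Carrow 1.1028, Dorne 0.9827, Eskel 0.9330, Farrow 0.7415, Galen 1.9368, Harke 13.4724.
Lower quotas: Arden 0, Brisco 0, Carrow 1, Dorne 0, Eskel 0, Farrow 0, Galen 1, Harke 13 (sum 15, leaving 6 seats).
Remainders in descending order: Arden 0.9978, Dorne 0.9827, Galen 0.9368, Eskel 0.9330, Brisco 0.8331, Farrow 0.7415, Harke 0.4724, Carrow 0.1028.
Largest remainders: Arden, Dorne, Galen, Eskel, Brisco, Farrow receive the extra seats.
Dorne receives 1.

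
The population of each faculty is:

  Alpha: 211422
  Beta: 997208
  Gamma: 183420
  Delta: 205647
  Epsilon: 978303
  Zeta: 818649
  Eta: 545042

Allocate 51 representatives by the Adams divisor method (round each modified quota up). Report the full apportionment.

Alpha 3, Beta 13, Gamma 3, Delta 3, Epsilon 12, Zeta 10, Eta 7

Standard divisor 3939691/51 ≈ 77248.843; standard quotas: Alpha 2.737, Beta 12.909, Gamma 2.374, Delta 2.662, Epsilon 12.664, Zeta 10.598, Eta 7.056.
Rounding up gives 3, 13, 3, 3, 13, 11, 8 = 54 seats, so the divisor must be adjusted.
With modified divisor 82500: modified quotas Alpha 2.563, Beta 12.087, Gamma 2.223, Delta 2.493, Epsilon 11.858, Zeta 9.923, Eta 6.607.
Rounding up: Alpha 3, Beta 13, Gamma 3, Delta 3, Epsilon 12, Zeta 10, Eta 7 (total 51).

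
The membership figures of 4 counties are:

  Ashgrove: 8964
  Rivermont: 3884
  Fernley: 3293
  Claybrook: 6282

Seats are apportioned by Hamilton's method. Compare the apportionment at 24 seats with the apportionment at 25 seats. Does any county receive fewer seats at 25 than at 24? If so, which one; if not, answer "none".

At 24 seats: Ashgrove 10, Rivermont 4, Fernley 3, Claybrook 7.
At 25 seats: Ashgrove 10, Rivermont 4, Fernley 4, Claybrook 7.
No county's allocation decreased.

none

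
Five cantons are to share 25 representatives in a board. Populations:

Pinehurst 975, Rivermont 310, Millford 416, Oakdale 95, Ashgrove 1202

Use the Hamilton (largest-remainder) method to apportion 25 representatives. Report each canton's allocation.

Standard divisor: 2998 ÷ 25 ≈ 119.92.
Standard quotas: Pinehurst 8.130, Rivermont 2.585, Millford 3.469, Oakdale 0.792, Ashgrove 10.023.
Lower quotas: Pinehurst 8, Rivermont 2, Millford 3, Oakdale 0, Ashgrove 10 (sum 23, leaving 2 seats).
Remainders in descending order: Oakdale 0.792, Rivermont 0.585, Millford 0.469, Pinehurst 0.130, Ashgrove 0.023.
Largest remainders: Oakdale, Rivermont receive the extra seats.

Pinehurst 8, Rivermont 3, Millford 3, Oakdale 1, Ashgrove 10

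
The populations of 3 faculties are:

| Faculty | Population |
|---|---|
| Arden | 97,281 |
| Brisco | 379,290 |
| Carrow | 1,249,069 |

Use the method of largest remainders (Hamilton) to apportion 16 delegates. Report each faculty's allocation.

Arden=1, Brisco=3, Carrow=12

Standard divisor: 1725640 ÷ 16 ≈ 107852.5.
Standard quotas: Arden 0.9020, Brisco 3.5167, Carrow 11.5813.
Lower quotas: Arden 0, Brisco 3, Carrow 11 (sum 14, leaving 2 seats).
Remainders in descending order: Arden 0.9020, Carrow 0.5813, Brisco 0.5167.
Largest remainders: Arden, Carrow receive the extra seats.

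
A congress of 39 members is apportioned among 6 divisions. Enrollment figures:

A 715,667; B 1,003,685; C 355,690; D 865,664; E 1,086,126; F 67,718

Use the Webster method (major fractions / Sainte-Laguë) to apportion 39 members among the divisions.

Standard divisor 4094550/39 ≈ 104988.462; standard quotas: A 6.817, B 9.560, C 3.388, D 8.245, E 10.345, F 0.645.
Rounding to the nearest integer gives A 7, B 10, C 3, D 8, E 10, F 1 — total 39, matching the house size, so no adjustment is needed.

A=7, B=10, C=3, D=8, E=10, F=1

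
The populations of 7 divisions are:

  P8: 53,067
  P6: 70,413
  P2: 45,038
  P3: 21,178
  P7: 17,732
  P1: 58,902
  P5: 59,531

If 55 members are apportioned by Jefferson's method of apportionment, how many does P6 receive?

12

Standard divisor 325861/55 ≈ 5924.745; standard quotas: P8 8.957, P6 11.885, P2 7.602, P3 3.574, P7 2.993, P1 9.942, P5 10.048.
Rounding down gives 8, 11, 7, 3, 2, 9, 10 = 50 seats, so the divisor must be adjusted.
With modified divisor 5500: modified quotas P8 9.649, P6 12.802, P2 8.189, P3 3.851, P7 3.224, P1 10.709, P5 10.824.
Rounding down: P8 9, P6 12, P2 8, P3 3, P7 3, P1 10, P5 10 (total 55).
P6 receives 12.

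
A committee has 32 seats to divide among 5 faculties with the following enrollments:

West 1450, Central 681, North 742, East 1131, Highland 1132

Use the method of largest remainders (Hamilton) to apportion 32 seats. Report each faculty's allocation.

West 9, Central 4, North 5, East 7, Highland 7

Standard divisor: 5136 ÷ 32 ≈ 160.5.
Standard quotas: West 9.034, Central 4.243, North 4.623, East 7.047, Highland 7.053.
Lower quotas: West 9, Central 4, North 4, East 7, Highland 7 (sum 31, leaving 1 seat).
Remainders in descending order: North 0.623, Central 0.243, Highland 0.053, East 0.047, West 0.034.
The surplus seat goes to North.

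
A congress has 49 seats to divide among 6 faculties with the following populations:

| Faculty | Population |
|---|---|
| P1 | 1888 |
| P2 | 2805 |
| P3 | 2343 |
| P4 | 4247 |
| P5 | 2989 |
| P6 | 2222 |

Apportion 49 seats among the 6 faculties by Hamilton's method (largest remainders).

Total 16494; standard divisor 16494/49 ≈ 336.612.
Standard quotas: P1 5.609, P2 8.333, P3 6.961, P4 12.617, P5 8.880, P6 6.601.
Lower quotas: P1 5, P2 8, P3 6, P4 12, P5 8, P6 6 (sum 45, leaving 4 seats).
Remainders in descending order: P3 0.961, P5 0.880, P4 0.617, P1 0.609, P6 0.601, P2 0.333.
The surplus seats go to P3, P5, P4, P1.

P1 6; P2 8; P3 7; P4 13; P5 9; P6 6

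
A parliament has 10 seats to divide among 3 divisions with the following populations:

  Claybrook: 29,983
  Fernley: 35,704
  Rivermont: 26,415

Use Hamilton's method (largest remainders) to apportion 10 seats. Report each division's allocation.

Claybrook 3, Fernley 4, Rivermont 3

The standard divisor is 92102/10 ≈ 9210.2.
Standard quotas: Claybrook 3.2554, Fernley 3.8766, Rivermont 2.8680.
Lower quotas: Claybrook 3, Fernley 3, Rivermont 2 (sum 8, leaving 2 seats).
Remainders in descending order: Fernley 0.8766, Rivermont 0.8680, Claybrook 0.2554.
Largest remainders: Fernley, Rivermont receive the extra seats.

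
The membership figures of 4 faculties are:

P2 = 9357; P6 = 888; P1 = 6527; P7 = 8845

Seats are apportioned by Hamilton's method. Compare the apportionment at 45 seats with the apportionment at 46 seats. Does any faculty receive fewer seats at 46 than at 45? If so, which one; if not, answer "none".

P6

At 45 seats: P2 16, P6 2, P1 11, P7 16.
At 46 seats: P2 17, P6 1, P1 12, P7 16.
P6 drops from 2 to 1.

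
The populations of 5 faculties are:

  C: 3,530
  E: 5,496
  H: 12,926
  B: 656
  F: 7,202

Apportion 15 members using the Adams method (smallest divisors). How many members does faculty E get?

3

Standard divisor 29810/15 ≈ 1987.333; standard quotas: C 1.776, E 2.766, H 6.504, B 0.330, F 3.624.
Rounding up gives 2, 3, 7, 1, 4 = 17 seats, so the divisor must be adjusted.
With modified divisor 2500: modified quotas C 1.412, E 2.198, H 5.170, B 0.262, F 2.881.
Rounding up: C 2, E 3, H 6, B 1, F 3 (total 15).
E receives 3.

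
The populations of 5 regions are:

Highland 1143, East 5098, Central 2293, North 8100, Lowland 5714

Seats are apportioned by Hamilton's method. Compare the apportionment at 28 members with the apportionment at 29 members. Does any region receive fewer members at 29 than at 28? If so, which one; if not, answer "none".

Highland

At 28 seats: Highland 2, East 6, Central 3, North 10, Lowland 7.
At 29 seats: Highland 1, East 7, Central 3, North 11, Lowland 7.
Highland drops from 2 to 1.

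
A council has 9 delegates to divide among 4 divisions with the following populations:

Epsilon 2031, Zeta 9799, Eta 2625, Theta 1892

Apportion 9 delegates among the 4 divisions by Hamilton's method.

The standard divisor is 16347/9 ≈ 1816.333.
Standard quotas: Epsilon 1.1182, Zeta 5.3949, Eta 1.4452, Theta 1.0417.
Lower quotas: Epsilon 1, Zeta 5, Eta 1, Theta 1 (sum 8, leaving 1 seat).
Remainders in descending order: Eta 0.4452, Zeta 0.3949, Epsilon 0.1182, Theta 0.0417.
The surplus seat goes to Eta.

Epsilon 1; Zeta 5; Eta 2; Theta 1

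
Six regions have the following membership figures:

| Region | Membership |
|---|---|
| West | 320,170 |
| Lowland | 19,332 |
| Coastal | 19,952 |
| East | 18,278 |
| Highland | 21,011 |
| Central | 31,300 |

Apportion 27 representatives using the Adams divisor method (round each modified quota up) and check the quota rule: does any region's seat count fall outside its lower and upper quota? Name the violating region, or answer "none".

West

Standard quotas: West 20.102, Lowland 1.214, Coastal 1.253, East 1.148, Highland 1.319, Central 1.965.
Adams allocation: West 18, Lowland 2, Coastal 2, East 1, Highland 2, Central 2.
West has quota 20.102 (lower 20, upper 21) but receives 18 — outside the quota interval.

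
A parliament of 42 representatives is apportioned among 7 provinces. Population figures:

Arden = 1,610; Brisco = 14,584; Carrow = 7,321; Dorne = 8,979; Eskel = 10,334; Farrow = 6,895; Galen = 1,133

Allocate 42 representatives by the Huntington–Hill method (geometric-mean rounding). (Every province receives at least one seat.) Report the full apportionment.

Arden: 1, Brisco: 12, Carrow: 6, Dorne: 7, Eskel: 9, Farrow: 6, Galen: 1

With divisor 1209: modified quotas Arden 1.332, Brisco 12.063, Carrow 6.055, Dorne 7.427, Eskel 8.548, Farrow 5.703, Galen 0.937.
Geometric-mean thresholds: Arden √(1·2)=1.414, Brisco √(12·13)=12.490, Carrow √(6·7)=6.481, Dorne √(7·8)=7.483, Eskel √(8·9)=8.485, Farrow √(5·6)=5.477, Galen (min 1).
Each quota rounded against its threshold gives Arden 1, Brisco 12, Carrow 6, Dorne 7, Eskel 9, Farrow 6, Galen 1 (total 42).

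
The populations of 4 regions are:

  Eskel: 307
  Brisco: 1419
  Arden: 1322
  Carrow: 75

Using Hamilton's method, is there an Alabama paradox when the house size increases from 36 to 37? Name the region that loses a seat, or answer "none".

Eskel

At 36 seats: Eskel 4, Brisco 16, Arden 15, Carrow 1.
At 37 seats: Eskel 3, Brisco 17, Arden 16, Carrow 1.
Eskel drops from 4 to 3.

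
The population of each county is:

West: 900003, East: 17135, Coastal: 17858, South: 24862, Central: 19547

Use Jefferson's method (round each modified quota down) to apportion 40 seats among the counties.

West: 39, East: 0, Coastal: 0, South: 1, Central: 0

Standard divisor 979405/40 ≈ 24485.125; standard quotas: West 36.757, East 0.700, Coastal 0.729, South 1.015, Central 0.798.
Rounding down gives 36, 0, 0, 1, 0 = 37 seats, so the divisor must be adjusted.
With modified divisor 22800: modified quotas West 39.474, East 0.752, Coastal 0.783, South 1.090, Central 0.857.
Rounding down: West 39, East 0, Coastal 0, South 1, Central 0 (total 40).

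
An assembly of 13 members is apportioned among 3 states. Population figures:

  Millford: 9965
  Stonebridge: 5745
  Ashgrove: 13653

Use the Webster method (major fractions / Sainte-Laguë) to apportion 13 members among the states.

Millford 4; Stonebridge 3; Ashgrove 6

Standard divisor 29363/13 ≈ 2258.692; standard quotas: Millford 4.412, Stonebridge 2.544, Ashgrove 6.045.
Rounding to the nearest integer gives Millford 4, Stonebridge 3, Ashgrove 6 — total 13, matching the house size, so no adjustment is needed.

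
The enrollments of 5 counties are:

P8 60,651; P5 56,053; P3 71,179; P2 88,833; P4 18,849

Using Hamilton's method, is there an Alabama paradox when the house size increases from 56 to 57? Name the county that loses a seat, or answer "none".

P4

At 56 seats: P8 11, P5 11, P3 13, P2 17, P4 4.
At 57 seats: P8 12, P5 11, P3 14, P2 17, P4 3.
P4 drops from 4 to 3.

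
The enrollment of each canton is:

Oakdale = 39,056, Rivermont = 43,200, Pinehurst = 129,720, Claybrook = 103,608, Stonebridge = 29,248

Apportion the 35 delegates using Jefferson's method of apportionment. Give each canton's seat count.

Oakdale 4; Rivermont 4; Pinehurst 13; Claybrook 11; Stonebridge 3

Standard divisor 344832/35 ≈ 9852.343; standard quotas: Oakdale 3.964, Rivermont 4.385, Pinehurst 13.166, Claybrook 10.516, Stonebridge 2.969.
Rounding down gives 3, 4, 13, 10, 2 = 32 seats, so the divisor must be adjusted.
With modified divisor 9300: modified quotas Oakdale 4.200, Rivermont 4.645, Pinehurst 13.948, Claybrook 11.141, Stonebridge 3.145.
Rounding down: Oakdale 4, Rivermont 4, Pinehurst 13, Claybrook 11, Stonebridge 3 (total 35).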